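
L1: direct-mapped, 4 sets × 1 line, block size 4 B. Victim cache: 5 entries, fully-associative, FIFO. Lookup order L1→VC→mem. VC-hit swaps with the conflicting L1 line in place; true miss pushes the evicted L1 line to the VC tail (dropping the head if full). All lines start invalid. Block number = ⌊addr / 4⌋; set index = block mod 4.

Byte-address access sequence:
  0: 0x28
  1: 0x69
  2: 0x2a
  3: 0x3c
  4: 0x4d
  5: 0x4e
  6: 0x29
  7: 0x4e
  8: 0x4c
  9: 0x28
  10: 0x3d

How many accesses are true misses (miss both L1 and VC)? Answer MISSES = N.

MISSES = 4

0: 0x28 (blk 10, set 2) → MISS  vc=[]
1: 0x69 (blk 26, set 2) → MISS  vc=[10]
2: 0x2a (blk 10, set 2) → VC-HIT  vc=[26]
3: 0x3c (blk 15, set 3) → MISS  vc=[26]
4: 0x4d (blk 19, set 3) → MISS  vc=[26, 15]
5: 0x4e (blk 19, set 3) → L1-HIT  vc=[26, 15]
6: 0x29 (blk 10, set 2) → L1-HIT  vc=[26, 15]
7: 0x4e (blk 19, set 3) → L1-HIT  vc=[26, 15]
8: 0x4c (blk 19, set 3) → L1-HIT  vc=[26, 15]
9: 0x28 (blk 10, set 2) → L1-HIT  vc=[26, 15]
10: 0x3d (blk 15, set 3) → VC-HIT  vc=[26, 19]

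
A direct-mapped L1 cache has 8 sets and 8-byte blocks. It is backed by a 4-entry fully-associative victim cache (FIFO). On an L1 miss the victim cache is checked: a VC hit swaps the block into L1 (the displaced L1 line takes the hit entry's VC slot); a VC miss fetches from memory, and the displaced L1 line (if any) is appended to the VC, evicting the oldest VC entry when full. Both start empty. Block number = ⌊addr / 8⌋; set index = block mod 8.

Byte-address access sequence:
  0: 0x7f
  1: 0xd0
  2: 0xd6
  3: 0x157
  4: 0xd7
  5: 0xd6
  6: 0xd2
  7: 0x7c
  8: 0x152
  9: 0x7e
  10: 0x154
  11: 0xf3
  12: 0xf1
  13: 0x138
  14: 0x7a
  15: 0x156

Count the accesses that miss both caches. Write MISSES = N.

MISSES = 5

#0 0x7f→b15/s7 MISS; vc=[]
#1 0xd0→b26/s2 MISS; vc=[]
#2 0xd6→b26/s2 L1-HIT; vc=[]
#3 0x157→b42/s2 MISS; vc=[26]
#4 0xd7→b26/s2 VC-HIT; vc=[42]
#5 0xd6→b26/s2 L1-HIT; vc=[42]
#6 0xd2→b26/s2 L1-HIT; vc=[42]
#7 0x7c→b15/s7 L1-HIT; vc=[42]
#8 0x152→b42/s2 VC-HIT; vc=[26]
#9 0x7e→b15/s7 L1-HIT; vc=[26]
#10 0x154→b42/s2 L1-HIT; vc=[26]
#11 0xf3→b30/s6 MISS; vc=[26]
#12 0xf1→b30/s6 L1-HIT; vc=[26]
#13 0x138→b39/s7 MISS; vc=[26,15]
#14 0x7a→b15/s7 VC-HIT; vc=[26,39]
#15 0x156→b42/s2 L1-HIT; vc=[26,39]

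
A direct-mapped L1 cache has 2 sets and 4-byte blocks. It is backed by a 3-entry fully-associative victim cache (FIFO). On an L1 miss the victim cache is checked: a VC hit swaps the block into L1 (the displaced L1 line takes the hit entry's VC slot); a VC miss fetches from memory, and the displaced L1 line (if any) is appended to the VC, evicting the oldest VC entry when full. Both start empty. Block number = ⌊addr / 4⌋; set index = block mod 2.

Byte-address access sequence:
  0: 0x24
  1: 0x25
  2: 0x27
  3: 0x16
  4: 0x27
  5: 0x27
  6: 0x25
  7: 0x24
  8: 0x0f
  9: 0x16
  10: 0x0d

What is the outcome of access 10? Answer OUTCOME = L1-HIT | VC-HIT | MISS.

OUTCOME = VC-HIT

0: 0x24 (blk 9, set 1) → MISS  vc=[]
1: 0x25 (blk 9, set 1) → L1-HIT  vc=[]
2: 0x27 (blk 9, set 1) → L1-HIT  vc=[]
3: 0x16 (blk 5, set 1) → MISS  vc=[9]
4: 0x27 (blk 9, set 1) → VC-HIT  vc=[5]
5: 0x27 (blk 9, set 1) → L1-HIT  vc=[5]
6: 0x25 (blk 9, set 1) → L1-HIT  vc=[5]
7: 0x24 (blk 9, set 1) → L1-HIT  vc=[5]
8: 0xf (blk 3, set 1) → MISS  vc=[5, 9]
9: 0x16 (blk 5, set 1) → VC-HIT  vc=[3, 9]
10: 0xd (blk 3, set 1) → VC-HIT  vc=[5, 9]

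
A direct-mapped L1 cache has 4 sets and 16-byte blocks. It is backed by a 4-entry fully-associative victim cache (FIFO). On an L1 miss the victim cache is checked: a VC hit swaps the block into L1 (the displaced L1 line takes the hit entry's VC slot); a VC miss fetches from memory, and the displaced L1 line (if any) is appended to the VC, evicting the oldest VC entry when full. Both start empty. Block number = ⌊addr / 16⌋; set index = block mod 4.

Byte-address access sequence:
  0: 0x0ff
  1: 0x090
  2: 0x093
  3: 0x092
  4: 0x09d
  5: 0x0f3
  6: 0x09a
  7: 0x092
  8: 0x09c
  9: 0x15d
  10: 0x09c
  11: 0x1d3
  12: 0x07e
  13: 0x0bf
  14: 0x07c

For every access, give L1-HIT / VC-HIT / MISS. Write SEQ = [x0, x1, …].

SEQ = [MISS, MISS, L1-HIT, L1-HIT, L1-HIT, L1-HIT, L1-HIT, L1-HIT, L1-HIT, MISS, VC-HIT, MISS, MISS, MISS, VC-HIT]

  [0] addr=0xff blk=15 s=3: MISS | VC []
  [1] addr=0x90 blk=9 s=1: MISS | VC []
  [2] addr=0x93 blk=9 s=1: L1-HIT | VC []
  [3] addr=0x92 blk=9 s=1: L1-HIT | VC []
  [4] addr=0x9d blk=9 s=1: L1-HIT | VC []
  [5] addr=0xf3 blk=15 s=3: L1-HIT | VC []
  [6] addr=0x9a blk=9 s=1: L1-HIT | VC []
  [7] addr=0x92 blk=9 s=1: L1-HIT | VC []
  [8] addr=0x9c blk=9 s=1: L1-HIT | VC []
  [9] addr=0x15d blk=21 s=1: MISS | VC [9]
  [10] addr=0x9c blk=9 s=1: VC-HIT | VC [21]
  [11] addr=0x1d3 blk=29 s=1: MISS | VC [21, 9]
  [12] addr=0x7e blk=7 s=3: MISS | VC [21, 9, 15]
  [13] addr=0xbf blk=11 s=3: MISS | VC [21, 9, 15, 7]
  [14] addr=0x7c blk=7 s=3: VC-HIT | VC [21, 9, 15, 11]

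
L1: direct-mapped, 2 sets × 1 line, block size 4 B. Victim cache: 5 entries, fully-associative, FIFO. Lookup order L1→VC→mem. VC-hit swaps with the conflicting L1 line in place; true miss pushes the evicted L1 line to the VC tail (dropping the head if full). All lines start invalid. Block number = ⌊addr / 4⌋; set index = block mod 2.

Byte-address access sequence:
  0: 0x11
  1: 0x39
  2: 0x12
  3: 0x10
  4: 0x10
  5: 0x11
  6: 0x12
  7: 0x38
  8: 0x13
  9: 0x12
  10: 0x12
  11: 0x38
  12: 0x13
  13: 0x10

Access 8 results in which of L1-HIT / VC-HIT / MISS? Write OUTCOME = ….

OUTCOME = VC-HIT

  [0] addr=0x11 blk=4 s=0: MISS | VC []
  [1] addr=0x39 blk=14 s=0: MISS | VC [4]
  [2] addr=0x12 blk=4 s=0: VC-HIT | VC [14]
  [3] addr=0x10 blk=4 s=0: L1-HIT | VC [14]
  [4] addr=0x10 blk=4 s=0: L1-HIT | VC [14]
  [5] addr=0x11 blk=4 s=0: L1-HIT | VC [14]
  [6] addr=0x12 blk=4 s=0: L1-HIT | VC [14]
  [7] addr=0x38 blk=14 s=0: VC-HIT | VC [4]
  [8] addr=0x13 blk=4 s=0: VC-HIT | VC [14]
  [9] addr=0x12 blk=4 s=0: L1-HIT | VC [14]
  [10] addr=0x12 blk=4 s=0: L1-HIT | VC [14]
  [11] addr=0x38 blk=14 s=0: VC-HIT | VC [4]
  [12] addr=0x13 blk=4 s=0: VC-HIT | VC [14]
  [13] addr=0x10 blk=4 s=0: L1-HIT | VC [14]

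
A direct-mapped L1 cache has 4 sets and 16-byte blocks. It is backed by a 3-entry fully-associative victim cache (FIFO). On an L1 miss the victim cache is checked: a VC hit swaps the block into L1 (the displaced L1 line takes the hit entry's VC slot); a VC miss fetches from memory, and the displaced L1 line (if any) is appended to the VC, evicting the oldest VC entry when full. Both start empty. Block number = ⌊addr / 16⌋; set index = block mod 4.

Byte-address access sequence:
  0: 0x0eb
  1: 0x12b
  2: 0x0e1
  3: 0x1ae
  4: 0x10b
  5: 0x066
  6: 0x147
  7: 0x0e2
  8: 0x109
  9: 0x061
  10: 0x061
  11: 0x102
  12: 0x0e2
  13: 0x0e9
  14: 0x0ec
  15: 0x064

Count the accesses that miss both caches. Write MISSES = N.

MISSES = 6

  [0] addr=0xeb blk=14 s=2: MISS | VC []
  [1] addr=0x12b blk=18 s=2: MISS | VC [14]
  [2] addr=0xe1 blk=14 s=2: VC-HIT | VC [18]
  [3] addr=0x1ae blk=26 s=2: MISS | VC [18, 14]
  [4] addr=0x10b blk=16 s=0: MISS | VC [18, 14]
  [5] addr=0x66 blk=6 s=2: MISS | VC [18, 14, 26]
  [6] addr=0x147 blk=20 s=0: MISS | VC [14, 26, 16]
  [7] addr=0xe2 blk=14 s=2: VC-HIT | VC [6, 26, 16]
  [8] addr=0x109 blk=16 s=0: VC-HIT | VC [6, 26, 20]
  [9] addr=0x61 blk=6 s=2: VC-HIT | VC [14, 26, 20]
  [10] addr=0x61 blk=6 s=2: L1-HIT | VC [14, 26, 20]
  [11] addr=0x102 blk=16 s=0: L1-HIT | VC [14, 26, 20]
  [12] addr=0xe2 blk=14 s=2: VC-HIT | VC [6, 26, 20]
  [13] addr=0xe9 blk=14 s=2: L1-HIT | VC [6, 26, 20]
  [14] addr=0xec blk=14 s=2: L1-HIT | VC [6, 26, 20]
  [15] addr=0x64 blk=6 s=2: VC-HIT | VC [14, 26, 20]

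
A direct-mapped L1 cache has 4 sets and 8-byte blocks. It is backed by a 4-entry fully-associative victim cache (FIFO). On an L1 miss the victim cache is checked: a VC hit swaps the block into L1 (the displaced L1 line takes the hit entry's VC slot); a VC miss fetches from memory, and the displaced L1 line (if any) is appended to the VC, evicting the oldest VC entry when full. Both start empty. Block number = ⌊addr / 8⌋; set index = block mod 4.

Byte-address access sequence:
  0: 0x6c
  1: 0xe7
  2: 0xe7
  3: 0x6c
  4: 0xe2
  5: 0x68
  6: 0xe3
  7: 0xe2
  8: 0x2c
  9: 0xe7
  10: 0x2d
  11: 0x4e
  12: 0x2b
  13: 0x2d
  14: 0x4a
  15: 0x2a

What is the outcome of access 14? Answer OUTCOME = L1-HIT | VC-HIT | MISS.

#0 0x6c→b13/s1 MISS; vc=[]
#1 0xe7→b28/s0 MISS; vc=[]
#2 0xe7→b28/s0 L1-HIT; vc=[]
#3 0x6c→b13/s1 L1-HIT; vc=[]
#4 0xe2→b28/s0 L1-HIT; vc=[]
#5 0x68→b13/s1 L1-HIT; vc=[]
#6 0xe3→b28/s0 L1-HIT; vc=[]
#7 0xe2→b28/s0 L1-HIT; vc=[]
#8 0x2c→b5/s1 MISS; vc=[13]
#9 0xe7→b28/s0 L1-HIT; vc=[13]
#10 0x2d→b5/s1 L1-HIT; vc=[13]
#11 0x4e→b9/s1 MISS; vc=[13,5]
#12 0x2b→b5/s1 VC-HIT; vc=[13,9]
#13 0x2d→b5/s1 L1-HIT; vc=[13,9]
#14 0x4a→b9/s1 VC-HIT; vc=[13,5]
#15 0x2a→b5/s1 VC-HIT; vc=[13,9]

OUTCOME = VC-HIT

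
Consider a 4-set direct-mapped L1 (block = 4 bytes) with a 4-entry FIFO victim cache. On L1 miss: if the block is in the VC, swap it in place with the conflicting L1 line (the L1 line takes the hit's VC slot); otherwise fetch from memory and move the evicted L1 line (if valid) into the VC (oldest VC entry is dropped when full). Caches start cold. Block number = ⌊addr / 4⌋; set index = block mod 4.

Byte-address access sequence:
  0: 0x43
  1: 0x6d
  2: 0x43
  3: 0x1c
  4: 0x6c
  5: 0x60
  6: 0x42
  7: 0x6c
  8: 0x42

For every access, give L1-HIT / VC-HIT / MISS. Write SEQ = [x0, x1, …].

#0 0x43→b16/s0 MISS; vc=[]
#1 0x6d→b27/s3 MISS; vc=[]
#2 0x43→b16/s0 L1-HIT; vc=[]
#3 0x1c→b7/s3 MISS; vc=[27]
#4 0x6c→b27/s3 VC-HIT; vc=[7]
#5 0x60→b24/s0 MISS; vc=[7,16]
#6 0x42→b16/s0 VC-HIT; vc=[7,24]
#7 0x6c→b27/s3 L1-HIT; vc=[7,24]
#8 0x42→b16/s0 L1-HIT; vc=[7,24]

SEQ = [MISS, MISS, L1-HIT, MISS, VC-HIT, MISS, VC-HIT, L1-HIT, L1-HIT]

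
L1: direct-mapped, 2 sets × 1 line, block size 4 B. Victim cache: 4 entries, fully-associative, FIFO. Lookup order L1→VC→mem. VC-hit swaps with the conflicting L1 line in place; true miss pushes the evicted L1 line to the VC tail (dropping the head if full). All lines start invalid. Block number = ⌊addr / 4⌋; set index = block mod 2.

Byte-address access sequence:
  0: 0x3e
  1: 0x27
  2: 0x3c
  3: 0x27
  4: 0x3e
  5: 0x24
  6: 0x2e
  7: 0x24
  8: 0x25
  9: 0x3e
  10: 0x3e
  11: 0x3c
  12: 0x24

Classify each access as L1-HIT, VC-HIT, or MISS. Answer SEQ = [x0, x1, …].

SEQ = [MISS, MISS, VC-HIT, VC-HIT, VC-HIT, VC-HIT, MISS, VC-HIT, L1-HIT, VC-HIT, L1-HIT, L1-HIT, VC-HIT]

  [0] addr=0x3e blk=15 s=1: MISS | VC []
  [1] addr=0x27 blk=9 s=1: MISS | VC [15]
  [2] addr=0x3c blk=15 s=1: VC-HIT | VC [9]
  [3] addr=0x27 blk=9 s=1: VC-HIT | VC [15]
  [4] addr=0x3e blk=15 s=1: VC-HIT | VC [9]
  [5] addr=0x24 blk=9 s=1: VC-HIT | VC [15]
  [6] addr=0x2e blk=11 s=1: MISS | VC [15, 9]
  [7] addr=0x24 blk=9 s=1: VC-HIT | VC [15, 11]
  [8] addr=0x25 blk=9 s=1: L1-HIT | VC [15, 11]
  [9] addr=0x3e blk=15 s=1: VC-HIT | VC [9, 11]
  [10] addr=0x3e blk=15 s=1: L1-HIT | VC [9, 11]
  [11] addr=0x3c blk=15 s=1: L1-HIT | VC [9, 11]
  [12] addr=0x24 blk=9 s=1: VC-HIT | VC [15, 11]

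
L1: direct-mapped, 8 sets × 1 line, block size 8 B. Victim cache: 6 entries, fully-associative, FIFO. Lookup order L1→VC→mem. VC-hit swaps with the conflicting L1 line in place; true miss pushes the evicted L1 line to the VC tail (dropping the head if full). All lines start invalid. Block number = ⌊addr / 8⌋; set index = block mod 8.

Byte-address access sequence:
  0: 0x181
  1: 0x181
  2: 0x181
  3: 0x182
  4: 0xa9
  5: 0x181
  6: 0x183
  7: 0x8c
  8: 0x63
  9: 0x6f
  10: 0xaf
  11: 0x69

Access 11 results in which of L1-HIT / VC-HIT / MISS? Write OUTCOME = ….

OUTCOME = VC-HIT

  [0] addr=0x181 blk=48 s=0: MISS | VC []
  [1] addr=0x181 blk=48 s=0: L1-HIT | VC []
  [2] addr=0x181 blk=48 s=0: L1-HIT | VC []
  [3] addr=0x182 blk=48 s=0: L1-HIT | VC []
  [4] addr=0xa9 blk=21 s=5: MISS | VC []
  [5] addr=0x181 blk=48 s=0: L1-HIT | VC []
  [6] addr=0x183 blk=48 s=0: L1-HIT | VC []
  [7] addr=0x8c blk=17 s=1: MISS | VC []
  [8] addr=0x63 blk=12 s=4: MISS | VC []
  [9] addr=0x6f blk=13 s=5: MISS | VC [21]
  [10] addr=0xaf blk=21 s=5: VC-HIT | VC [13]
  [11] addr=0x69 blk=13 s=5: VC-HIT | VC [21]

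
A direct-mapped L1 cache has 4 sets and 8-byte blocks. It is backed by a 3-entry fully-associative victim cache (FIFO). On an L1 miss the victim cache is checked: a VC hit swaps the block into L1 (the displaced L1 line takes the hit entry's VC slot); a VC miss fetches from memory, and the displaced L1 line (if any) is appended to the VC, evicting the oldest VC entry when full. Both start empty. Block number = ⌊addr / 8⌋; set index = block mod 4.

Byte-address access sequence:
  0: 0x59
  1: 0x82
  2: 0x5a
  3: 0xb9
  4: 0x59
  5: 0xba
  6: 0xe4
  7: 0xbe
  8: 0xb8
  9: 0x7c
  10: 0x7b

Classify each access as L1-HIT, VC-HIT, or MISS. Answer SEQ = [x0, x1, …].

0: 0x59 (blk 11, set 3) → MISS  vc=[]
1: 0x82 (blk 16, set 0) → MISS  vc=[]
2: 0x5a (blk 11, set 3) → L1-HIT  vc=[]
3: 0xb9 (blk 23, set 3) → MISS  vc=[11]
4: 0x59 (blk 11, set 3) → VC-HIT  vc=[23]
5: 0xba (blk 23, set 3) → VC-HIT  vc=[11]
6: 0xe4 (blk 28, set 0) → MISS  vc=[11, 16]
7: 0xbe (blk 23, set 3) → L1-HIT  vc=[11, 16]
8: 0xb8 (blk 23, set 3) → L1-HIT  vc=[11, 16]
9: 0x7c (blk 15, set 3) → MISS  vc=[11, 16, 23]
10: 0x7b (blk 15, set 3) → L1-HIT  vc=[11, 16, 23]

SEQ = [MISS, MISS, L1-HIT, MISS, VC-HIT, VC-HIT, MISS, L1-HIT, L1-HIT, MISS, L1-HIT]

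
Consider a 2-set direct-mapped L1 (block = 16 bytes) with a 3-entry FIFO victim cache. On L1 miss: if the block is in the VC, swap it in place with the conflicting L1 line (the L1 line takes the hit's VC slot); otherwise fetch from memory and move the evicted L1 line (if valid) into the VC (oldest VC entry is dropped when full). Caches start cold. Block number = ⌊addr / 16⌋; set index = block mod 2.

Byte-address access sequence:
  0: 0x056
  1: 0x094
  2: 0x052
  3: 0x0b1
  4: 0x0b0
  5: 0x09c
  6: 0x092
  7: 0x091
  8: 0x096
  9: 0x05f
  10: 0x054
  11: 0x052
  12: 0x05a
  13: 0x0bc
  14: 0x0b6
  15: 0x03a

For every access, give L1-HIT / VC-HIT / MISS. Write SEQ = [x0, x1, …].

  [0] addr=0x56 blk=5 s=1: MISS | VC []
  [1] addr=0x94 blk=9 s=1: MISS | VC [5]
  [2] addr=0x52 blk=5 s=1: VC-HIT | VC [9]
  [3] addr=0xb1 blk=11 s=1: MISS | VC [9, 5]
  [4] addr=0xb0 blk=11 s=1: L1-HIT | VC [9, 5]
  [5] addr=0x9c blk=9 s=1: VC-HIT | VC [11, 5]
  [6] addr=0x92 blk=9 s=1: L1-HIT | VC [11, 5]
  [7] addr=0x91 blk=9 s=1: L1-HIT | VC [11, 5]
  [8] addr=0x96 blk=9 s=1: L1-HIT | VC [11, 5]
  [9] addr=0x5f blk=5 s=1: VC-HIT | VC [11, 9]
  [10] addr=0x54 blk=5 s=1: L1-HIT | VC [11, 9]
  [11] addr=0x52 blk=5 s=1: L1-HIT | VC [11, 9]
  [12] addr=0x5a blk=5 s=1: L1-HIT | VC [11, 9]
  [13] addr=0xbc blk=11 s=1: VC-HIT | VC [5, 9]
  [14] addr=0xb6 blk=11 s=1: L1-HIT | VC [5, 9]
  [15] addr=0x3a blk=3 s=1: MISS | VC [5, 9, 11]

SEQ = [MISS, MISS, VC-HIT, MISS, L1-HIT, VC-HIT, L1-HIT, L1-HIT, L1-HIT, VC-HIT, L1-HIT, L1-HIT, L1-HIT, VC-HIT, L1-HIT, MISS]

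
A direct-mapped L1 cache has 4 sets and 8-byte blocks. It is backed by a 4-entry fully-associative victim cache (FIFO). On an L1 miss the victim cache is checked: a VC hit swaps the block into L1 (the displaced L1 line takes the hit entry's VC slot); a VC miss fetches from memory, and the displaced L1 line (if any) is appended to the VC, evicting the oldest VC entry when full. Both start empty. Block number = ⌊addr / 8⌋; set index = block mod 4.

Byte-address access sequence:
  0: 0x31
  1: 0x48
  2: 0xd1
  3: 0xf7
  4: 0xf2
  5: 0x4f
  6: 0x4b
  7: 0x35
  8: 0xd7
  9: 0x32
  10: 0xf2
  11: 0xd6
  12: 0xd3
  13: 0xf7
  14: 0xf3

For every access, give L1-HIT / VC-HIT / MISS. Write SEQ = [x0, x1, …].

#0 0x31→b6/s2 MISS; vc=[]
#1 0x48→b9/s1 MISS; vc=[]
#2 0xd1→b26/s2 MISS; vc=[6]
#3 0xf7→b30/s2 MISS; vc=[6,26]
#4 0xf2→b30/s2 L1-HIT; vc=[6,26]
#5 0x4f→b9/s1 L1-HIT; vc=[6,26]
#6 0x4b→b9/s1 L1-HIT; vc=[6,26]
#7 0x35→b6/s2 VC-HIT; vc=[30,26]
#8 0xd7→b26/s2 VC-HIT; vc=[30,6]
#9 0x32→b6/s2 VC-HIT; vc=[30,26]
#10 0xf2→b30/s2 VC-HIT; vc=[6,26]
#11 0xd6→b26/s2 VC-HIT; vc=[6,30]
#12 0xd3→b26/s2 L1-HIT; vc=[6,30]
#13 0xf7→b30/s2 VC-HIT; vc=[6,26]
#14 0xf3→b30/s2 L1-HIT; vc=[6,26]

SEQ = [MISS, MISS, MISS, MISS, L1-HIT, L1-HIT, L1-HIT, VC-HIT, VC-HIT, VC-HIT, VC-HIT, VC-HIT, L1-HIT, VC-HIT, L1-HIT]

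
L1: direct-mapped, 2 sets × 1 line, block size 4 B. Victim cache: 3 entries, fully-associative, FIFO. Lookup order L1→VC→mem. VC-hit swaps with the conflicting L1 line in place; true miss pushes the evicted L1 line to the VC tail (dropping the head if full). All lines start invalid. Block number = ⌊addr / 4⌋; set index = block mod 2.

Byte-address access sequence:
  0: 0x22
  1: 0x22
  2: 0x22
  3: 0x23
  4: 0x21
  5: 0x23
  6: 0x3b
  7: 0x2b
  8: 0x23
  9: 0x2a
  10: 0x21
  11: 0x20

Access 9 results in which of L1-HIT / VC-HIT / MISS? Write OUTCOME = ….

  [0] addr=0x22 blk=8 s=0: MISS | VC []
  [1] addr=0x22 blk=8 s=0: L1-HIT | VC []
  [2] addr=0x22 blk=8 s=0: L1-HIT | VC []
  [3] addr=0x23 blk=8 s=0: L1-HIT | VC []
  [4] addr=0x21 blk=8 s=0: L1-HIT | VC []
  [5] addr=0x23 blk=8 s=0: L1-HIT | VC []
  [6] addr=0x3b blk=14 s=0: MISS | VC [8]
  [7] addr=0x2b blk=10 s=0: MISS | VC [8, 14]
  [8] addr=0x23 blk=8 s=0: VC-HIT | VC [10, 14]
  [9] addr=0x2a blk=10 s=0: VC-HIT | VC [8, 14]
  [10] addr=0x21 blk=8 s=0: VC-HIT | VC [10, 14]
  [11] addr=0x20 blk=8 s=0: L1-HIT | VC [10, 14]

OUTCOME = VC-HIT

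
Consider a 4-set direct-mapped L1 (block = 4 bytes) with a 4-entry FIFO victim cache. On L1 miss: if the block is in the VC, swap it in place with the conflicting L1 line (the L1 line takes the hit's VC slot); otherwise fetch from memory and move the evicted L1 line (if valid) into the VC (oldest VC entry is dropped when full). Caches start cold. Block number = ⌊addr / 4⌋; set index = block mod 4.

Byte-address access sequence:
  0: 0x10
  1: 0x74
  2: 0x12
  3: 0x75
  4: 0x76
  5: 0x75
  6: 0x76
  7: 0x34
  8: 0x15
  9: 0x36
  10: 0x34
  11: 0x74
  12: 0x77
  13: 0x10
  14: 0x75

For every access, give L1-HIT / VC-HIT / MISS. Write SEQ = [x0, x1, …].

#0 0x10→b4/s0 MISS; vc=[]
#1 0x74→b29/s1 MISS; vc=[]
#2 0x12→b4/s0 L1-HIT; vc=[]
#3 0x75→b29/s1 L1-HIT; vc=[]
#4 0x76→b29/s1 L1-HIT; vc=[]
#5 0x75→b29/s1 L1-HIT; vc=[]
#6 0x76→b29/s1 L1-HIT; vc=[]
#7 0x34→b13/s1 MISS; vc=[29]
#8 0x15→b5/s1 MISS; vc=[29,13]
#9 0x36→b13/s1 VC-HIT; vc=[29,5]
#10 0x34→b13/s1 L1-HIT; vc=[29,5]
#11 0x74→b29/s1 VC-HIT; vc=[13,5]
#12 0x77→b29/s1 L1-HIT; vc=[13,5]
#13 0x10→b4/s0 L1-HIT; vc=[13,5]
#14 0x75→b29/s1 L1-HIT; vc=[13,5]

SEQ = [MISS, MISS, L1-HIT, L1-HIT, L1-HIT, L1-HIT, L1-HIT, MISS, MISS, VC-HIT, L1-HIT, VC-HIT, L1-HIT, L1-HIT, L1-HIT]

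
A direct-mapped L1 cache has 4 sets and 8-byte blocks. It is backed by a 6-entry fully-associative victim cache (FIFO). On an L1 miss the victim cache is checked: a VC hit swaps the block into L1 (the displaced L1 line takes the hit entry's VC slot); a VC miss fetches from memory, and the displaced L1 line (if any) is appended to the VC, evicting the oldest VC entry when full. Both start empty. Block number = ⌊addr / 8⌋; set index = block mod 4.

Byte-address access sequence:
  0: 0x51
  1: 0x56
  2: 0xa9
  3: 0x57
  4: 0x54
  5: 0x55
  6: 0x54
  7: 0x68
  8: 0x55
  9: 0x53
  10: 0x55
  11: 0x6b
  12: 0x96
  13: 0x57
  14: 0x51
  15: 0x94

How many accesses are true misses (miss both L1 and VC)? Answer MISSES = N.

MISSES = 4

#0 0x51→b10/s2 MISS; vc=[]
#1 0x56→b10/s2 L1-HIT; vc=[]
#2 0xa9→b21/s1 MISS; vc=[]
#3 0x57→b10/s2 L1-HIT; vc=[]
#4 0x54→b10/s2 L1-HIT; vc=[]
#5 0x55→b10/s2 L1-HIT; vc=[]
#6 0x54→b10/s2 L1-HIT; vc=[]
#7 0x68→b13/s1 MISS; vc=[21]
#8 0x55→b10/s2 L1-HIT; vc=[21]
#9 0x53→b10/s2 L1-HIT; vc=[21]
#10 0x55→b10/s2 L1-HIT; vc=[21]
#11 0x6b→b13/s1 L1-HIT; vc=[21]
#12 0x96→b18/s2 MISS; vc=[21,10]
#13 0x57→b10/s2 VC-HIT; vc=[21,18]
#14 0x51→b10/s2 L1-HIT; vc=[21,18]
#15 0x94→b18/s2 VC-HIT; vc=[21,10]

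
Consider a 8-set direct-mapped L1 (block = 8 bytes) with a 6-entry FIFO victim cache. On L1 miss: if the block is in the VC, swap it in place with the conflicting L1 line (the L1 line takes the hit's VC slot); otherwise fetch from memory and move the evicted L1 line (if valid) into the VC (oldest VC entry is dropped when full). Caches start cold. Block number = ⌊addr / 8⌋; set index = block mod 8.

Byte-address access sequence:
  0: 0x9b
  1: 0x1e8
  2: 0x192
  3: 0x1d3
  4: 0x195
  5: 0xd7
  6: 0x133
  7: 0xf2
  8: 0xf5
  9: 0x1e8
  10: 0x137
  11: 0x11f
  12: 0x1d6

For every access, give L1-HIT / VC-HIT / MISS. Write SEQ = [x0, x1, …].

0: 0x9b (blk 19, set 3) → MISS  vc=[]
1: 0x1e8 (blk 61, set 5) → MISS  vc=[]
2: 0x192 (blk 50, set 2) → MISS  vc=[]
3: 0x1d3 (blk 58, set 2) → MISS  vc=[50]
4: 0x195 (blk 50, set 2) → VC-HIT  vc=[58]
5: 0xd7 (blk 26, set 2) → MISS  vc=[58, 50]
6: 0x133 (blk 38, set 6) → MISS  vc=[58, 50]
7: 0xf2 (blk 30, set 6) → MISS  vc=[58, 50, 38]
8: 0xf5 (blk 30, set 6) → L1-HIT  vc=[58, 50, 38]
9: 0x1e8 (blk 61, set 5) → L1-HIT  vc=[58, 50, 38]
10: 0x137 (blk 38, set 6) → VC-HIT  vc=[58, 50, 30]
11: 0x11f (blk 35, set 3) → MISS  vc=[58, 50, 30, 19]
12: 0x1d6 (blk 58, set 2) → VC-HIT  vc=[26, 50, 30, 19]

SEQ = [MISS, MISS, MISS, MISS, VC-HIT, MISS, MISS, MISS, L1-HIT, L1-HIT, VC-HIT, MISS, VC-HIT]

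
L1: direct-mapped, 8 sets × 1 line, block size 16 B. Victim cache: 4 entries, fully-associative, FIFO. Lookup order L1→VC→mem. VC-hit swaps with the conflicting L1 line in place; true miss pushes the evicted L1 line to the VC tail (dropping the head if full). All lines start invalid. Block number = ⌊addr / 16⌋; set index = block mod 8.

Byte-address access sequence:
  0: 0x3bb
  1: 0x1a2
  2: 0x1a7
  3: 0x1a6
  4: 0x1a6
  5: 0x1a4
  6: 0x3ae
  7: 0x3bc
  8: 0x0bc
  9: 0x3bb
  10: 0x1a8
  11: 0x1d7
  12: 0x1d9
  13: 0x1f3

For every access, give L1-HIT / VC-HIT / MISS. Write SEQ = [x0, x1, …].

SEQ = [MISS, MISS, L1-HIT, L1-HIT, L1-HIT, L1-HIT, MISS, L1-HIT, MISS, VC-HIT, VC-HIT, MISS, L1-HIT, MISS]

#0 0x3bb→b59/s3 MISS; vc=[]
#1 0x1a2→b26/s2 MISS; vc=[]
#2 0x1a7→b26/s2 L1-HIT; vc=[]
#3 0x1a6→b26/s2 L1-HIT; vc=[]
#4 0x1a6→b26/s2 L1-HIT; vc=[]
#5 0x1a4→b26/s2 L1-HIT; vc=[]
#6 0x3ae→b58/s2 MISS; vc=[26]
#7 0x3bc→b59/s3 L1-HIT; vc=[26]
#8 0xbc→b11/s3 MISS; vc=[26,59]
#9 0x3bb→b59/s3 VC-HIT; vc=[26,11]
#10 0x1a8→b26/s2 VC-HIT; vc=[58,11]
#11 0x1d7→b29/s5 MISS; vc=[58,11]
#12 0x1d9→b29/s5 L1-HIT; vc=[58,11]
#13 0x1f3→b31/s7 MISS; vc=[58,11]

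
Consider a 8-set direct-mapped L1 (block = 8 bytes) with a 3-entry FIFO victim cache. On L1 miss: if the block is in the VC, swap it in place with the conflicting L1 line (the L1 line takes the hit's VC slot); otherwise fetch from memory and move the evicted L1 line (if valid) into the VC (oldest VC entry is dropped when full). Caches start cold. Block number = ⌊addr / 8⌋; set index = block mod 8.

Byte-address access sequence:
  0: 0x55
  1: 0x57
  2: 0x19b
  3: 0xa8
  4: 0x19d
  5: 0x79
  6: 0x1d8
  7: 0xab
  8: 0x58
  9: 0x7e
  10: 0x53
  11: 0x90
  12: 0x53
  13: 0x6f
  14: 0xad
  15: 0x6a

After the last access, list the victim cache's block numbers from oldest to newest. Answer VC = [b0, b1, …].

  [0] addr=0x55 blk=10 s=2: MISS | VC []
  [1] addr=0x57 blk=10 s=2: L1-HIT | VC []
  [2] addr=0x19b blk=51 s=3: MISS | VC []
  [3] addr=0xa8 blk=21 s=5: MISS | VC []
  [4] addr=0x19d blk=51 s=3: L1-HIT | VC []
  [5] addr=0x79 blk=15 s=7: MISS | VC []
  [6] addr=0x1d8 blk=59 s=3: MISS | VC [51]
  [7] addr=0xab blk=21 s=5: L1-HIT | VC [51]
  [8] addr=0x58 blk=11 s=3: MISS | VC [51, 59]
  [9] addr=0x7e blk=15 s=7: L1-HIT | VC [51, 59]
  [10] addr=0x53 blk=10 s=2: L1-HIT | VC [51, 59]
  [11] addr=0x90 blk=18 s=2: MISS | VC [51, 59, 10]
  [12] addr=0x53 blk=10 s=2: VC-HIT | VC [51, 59, 18]
  [13] addr=0x6f blk=13 s=5: MISS | VC [59, 18, 21]
  [14] addr=0xad blk=21 s=5: VC-HIT | VC [59, 18, 13]
  [15] addr=0x6a blk=13 s=5: VC-HIT | VC [59, 18, 21]

VC = [59, 18, 21]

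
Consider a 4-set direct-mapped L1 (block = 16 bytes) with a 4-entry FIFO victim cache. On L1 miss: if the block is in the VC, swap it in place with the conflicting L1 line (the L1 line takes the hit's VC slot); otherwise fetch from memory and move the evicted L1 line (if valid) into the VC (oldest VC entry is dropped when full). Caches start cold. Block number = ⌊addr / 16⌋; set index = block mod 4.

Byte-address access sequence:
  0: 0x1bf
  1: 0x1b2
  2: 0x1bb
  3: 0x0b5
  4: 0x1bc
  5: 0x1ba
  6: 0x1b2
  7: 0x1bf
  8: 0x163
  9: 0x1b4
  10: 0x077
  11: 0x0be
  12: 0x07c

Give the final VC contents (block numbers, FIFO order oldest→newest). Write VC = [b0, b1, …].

  [0] addr=0x1bf blk=27 s=3: MISS | VC []
  [1] addr=0x1b2 blk=27 s=3: L1-HIT | VC []
  [2] addr=0x1bb blk=27 s=3: L1-HIT | VC []
  [3] addr=0xb5 blk=11 s=3: MISS | VC [27]
  [4] addr=0x1bc blk=27 s=3: VC-HIT | VC [11]
  [5] addr=0x1ba blk=27 s=3: L1-HIT | VC [11]
  [6] addr=0x1b2 blk=27 s=3: L1-HIT | VC [11]
  [7] addr=0x1bf blk=27 s=3: L1-HIT | VC [11]
  [8] addr=0x163 blk=22 s=2: MISS | VC [11]
  [9] addr=0x1b4 blk=27 s=3: L1-HIT | VC [11]
  [10] addr=0x77 blk=7 s=3: MISS | VC [11, 27]
  [11] addr=0xbe blk=11 s=3: VC-HIT | VC [7, 27]
  [12] addr=0x7c blk=7 s=3: VC-HIT | VC [11, 27]

VC = [11, 27]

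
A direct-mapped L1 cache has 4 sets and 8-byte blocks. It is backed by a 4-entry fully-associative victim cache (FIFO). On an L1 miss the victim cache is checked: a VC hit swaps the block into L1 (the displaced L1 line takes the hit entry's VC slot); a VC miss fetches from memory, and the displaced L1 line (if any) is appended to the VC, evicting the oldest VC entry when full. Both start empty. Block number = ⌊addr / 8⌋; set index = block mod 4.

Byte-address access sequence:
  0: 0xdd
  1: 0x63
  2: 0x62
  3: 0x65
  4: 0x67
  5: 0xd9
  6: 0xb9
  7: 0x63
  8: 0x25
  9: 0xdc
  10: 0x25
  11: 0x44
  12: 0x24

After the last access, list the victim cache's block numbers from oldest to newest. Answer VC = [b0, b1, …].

#0 0xdd→b27/s3 MISS; vc=[]
#1 0x63→b12/s0 MISS; vc=[]
#2 0x62→b12/s0 L1-HIT; vc=[]
#3 0x65→b12/s0 L1-HIT; vc=[]
#4 0x67→b12/s0 L1-HIT; vc=[]
#5 0xd9→b27/s3 L1-HIT; vc=[]
#6 0xb9→b23/s3 MISS; vc=[27]
#7 0x63→b12/s0 L1-HIT; vc=[27]
#8 0x25→b4/s0 MISS; vc=[27,12]
#9 0xdc→b27/s3 VC-HIT; vc=[23,12]
#10 0x25→b4/s0 L1-HIT; vc=[23,12]
#11 0x44→b8/s0 MISS; vc=[23,12,4]
#12 0x24→b4/s0 VC-HIT; vc=[23,12,8]

VC = [23, 12, 8]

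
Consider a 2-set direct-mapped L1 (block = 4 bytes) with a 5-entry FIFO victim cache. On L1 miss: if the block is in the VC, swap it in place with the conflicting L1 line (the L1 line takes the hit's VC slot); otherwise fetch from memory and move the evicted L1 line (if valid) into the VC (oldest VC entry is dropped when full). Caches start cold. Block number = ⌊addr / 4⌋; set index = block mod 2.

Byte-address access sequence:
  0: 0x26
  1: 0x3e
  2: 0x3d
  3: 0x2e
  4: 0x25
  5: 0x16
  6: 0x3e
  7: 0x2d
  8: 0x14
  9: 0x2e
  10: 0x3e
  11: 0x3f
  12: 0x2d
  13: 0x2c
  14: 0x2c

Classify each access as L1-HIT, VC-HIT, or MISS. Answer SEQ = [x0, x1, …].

SEQ = [MISS, MISS, L1-HIT, MISS, VC-HIT, MISS, VC-HIT, VC-HIT, VC-HIT, VC-HIT, VC-HIT, L1-HIT, VC-HIT, L1-HIT, L1-HIT]

  [0] addr=0x26 blk=9 s=1: MISS | VC []
  [1] addr=0x3e blk=15 s=1: MISS | VC [9]
  [2] addr=0x3d blk=15 s=1: L1-HIT | VC [9]
  [3] addr=0x2e blk=11 s=1: MISS | VC [9, 15]
  [4] addr=0x25 blk=9 s=1: VC-HIT | VC [11, 15]
  [5] addr=0x16 blk=5 s=1: MISS | VC [11, 15, 9]
  [6] addr=0x3e blk=15 s=1: VC-HIT | VC [11, 5, 9]
  [7] addr=0x2d blk=11 s=1: VC-HIT | VC [15, 5, 9]
  [8] addr=0x14 blk=5 s=1: VC-HIT | VC [15, 11, 9]
  [9] addr=0x2e blk=11 s=1: VC-HIT | VC [15, 5, 9]
  [10] addr=0x3e blk=15 s=1: VC-HIT | VC [11, 5, 9]
  [11] addr=0x3f blk=15 s=1: L1-HIT | VC [11, 5, 9]
  [12] addr=0x2d blk=11 s=1: VC-HIT | VC [15, 5, 9]
  [13] addr=0x2c blk=11 s=1: L1-HIT | VC [15, 5, 9]
  [14] addr=0x2c blk=11 s=1: L1-HIT | VC [15, 5, 9]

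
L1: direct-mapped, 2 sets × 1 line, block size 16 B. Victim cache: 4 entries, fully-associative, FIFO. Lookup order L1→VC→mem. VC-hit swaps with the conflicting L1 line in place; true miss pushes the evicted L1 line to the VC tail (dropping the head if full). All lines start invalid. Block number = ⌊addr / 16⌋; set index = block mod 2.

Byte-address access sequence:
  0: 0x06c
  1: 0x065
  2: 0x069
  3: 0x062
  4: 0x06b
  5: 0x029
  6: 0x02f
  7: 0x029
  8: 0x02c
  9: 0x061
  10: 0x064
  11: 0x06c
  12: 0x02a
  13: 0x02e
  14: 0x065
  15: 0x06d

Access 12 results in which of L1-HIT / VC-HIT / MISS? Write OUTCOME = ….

OUTCOME = VC-HIT

0: 0x6c (blk 6, set 0) → MISS  vc=[]
1: 0x65 (blk 6, set 0) → L1-HIT  vc=[]
2: 0x69 (blk 6, set 0) → L1-HIT  vc=[]
3: 0x62 (blk 6, set 0) → L1-HIT  vc=[]
4: 0x6b (blk 6, set 0) → L1-HIT  vc=[]
5: 0x29 (blk 2, set 0) → MISS  vc=[6]
6: 0x2f (blk 2, set 0) → L1-HIT  vc=[6]
7: 0x29 (blk 2, set 0) → L1-HIT  vc=[6]
8: 0x2c (blk 2, set 0) → L1-HIT  vc=[6]
9: 0x61 (blk 6, set 0) → VC-HIT  vc=[2]
10: 0x64 (blk 6, set 0) → L1-HIT  vc=[2]
11: 0x6c (blk 6, set 0) → L1-HIT  vc=[2]
12: 0x2a (blk 2, set 0) → VC-HIT  vc=[6]
13: 0x2e (blk 2, set 0) → L1-HIT  vc=[6]
14: 0x65 (blk 6, set 0) → VC-HIT  vc=[2]
15: 0x6d (blk 6, set 0) → L1-HIT  vc=[2]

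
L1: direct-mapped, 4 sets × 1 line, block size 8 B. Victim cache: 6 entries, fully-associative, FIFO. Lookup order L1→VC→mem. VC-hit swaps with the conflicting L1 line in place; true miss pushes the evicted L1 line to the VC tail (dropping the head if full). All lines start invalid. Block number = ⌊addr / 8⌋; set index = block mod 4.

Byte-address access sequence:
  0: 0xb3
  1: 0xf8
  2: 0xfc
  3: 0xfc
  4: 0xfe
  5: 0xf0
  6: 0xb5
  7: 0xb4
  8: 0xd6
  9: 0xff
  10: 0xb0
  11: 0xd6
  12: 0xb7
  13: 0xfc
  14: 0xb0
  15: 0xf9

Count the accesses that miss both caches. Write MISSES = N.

#0 0xb3→b22/s2 MISS; vc=[]
#1 0xf8→b31/s3 MISS; vc=[]
#2 0xfc→b31/s3 L1-HIT; vc=[]
#3 0xfc→b31/s3 L1-HIT; vc=[]
#4 0xfe→b31/s3 L1-HIT; vc=[]
#5 0xf0→b30/s2 MISS; vc=[22]
#6 0xb5→b22/s2 VC-HIT; vc=[30]
#7 0xb4→b22/s2 L1-HIT; vc=[30]
#8 0xd6→b26/s2 MISS; vc=[30,22]
#9 0xff→b31/s3 L1-HIT; vc=[30,22]
#10 0xb0→b22/s2 VC-HIT; vc=[30,26]
#11 0xd6→b26/s2 VC-HIT; vc=[30,22]
#12 0xb7→b22/s2 VC-HIT; vc=[30,26]
#13 0xfc→b31/s3 L1-HIT; vc=[30,26]
#14 0xb0→b22/s2 L1-HIT; vc=[30,26]
#15 0xf9→b31/s3 L1-HIT; vc=[30,26]

MISSES = 4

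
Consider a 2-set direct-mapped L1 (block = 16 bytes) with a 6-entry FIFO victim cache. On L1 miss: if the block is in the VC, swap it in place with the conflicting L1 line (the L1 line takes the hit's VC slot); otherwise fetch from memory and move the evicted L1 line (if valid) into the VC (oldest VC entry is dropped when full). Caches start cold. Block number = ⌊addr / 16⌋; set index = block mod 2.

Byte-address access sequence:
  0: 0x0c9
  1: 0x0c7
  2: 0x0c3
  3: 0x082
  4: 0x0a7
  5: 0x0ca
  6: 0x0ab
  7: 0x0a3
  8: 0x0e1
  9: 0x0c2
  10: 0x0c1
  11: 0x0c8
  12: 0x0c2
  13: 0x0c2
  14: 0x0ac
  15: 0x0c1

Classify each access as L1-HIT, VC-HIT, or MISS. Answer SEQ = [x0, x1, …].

#0 0xc9→b12/s0 MISS; vc=[]
#1 0xc7→b12/s0 L1-HIT; vc=[]
#2 0xc3→b12/s0 L1-HIT; vc=[]
#3 0x82→b8/s0 MISS; vc=[12]
#4 0xa7→b10/s0 MISS; vc=[12,8]
#5 0xca→b12/s0 VC-HIT; vc=[10,8]
#6 0xab→b10/s0 VC-HIT; vc=[12,8]
#7 0xa3→b10/s0 L1-HIT; vc=[12,8]
#8 0xe1→b14/s0 MISS; vc=[12,8,10]
#9 0xc2→b12/s0 VC-HIT; vc=[14,8,10]
#10 0xc1→b12/s0 L1-HIT; vc=[14,8,10]
#11 0xc8→b12/s0 L1-HIT; vc=[14,8,10]
#12 0xc2→b12/s0 L1-HIT; vc=[14,8,10]
#13 0xc2→b12/s0 L1-HIT; vc=[14,8,10]
#14 0xac→b10/s0 VC-HIT; vc=[14,8,12]
#15 0xc1→b12/s0 VC-HIT; vc=[14,8,10]

SEQ = [MISS, L1-HIT, L1-HIT, MISS, MISS, VC-HIT, VC-HIT, L1-HIT, MISS, VC-HIT, L1-HIT, L1-HIT, L1-HIT, L1-HIT, VC-HIT, VC-HIT]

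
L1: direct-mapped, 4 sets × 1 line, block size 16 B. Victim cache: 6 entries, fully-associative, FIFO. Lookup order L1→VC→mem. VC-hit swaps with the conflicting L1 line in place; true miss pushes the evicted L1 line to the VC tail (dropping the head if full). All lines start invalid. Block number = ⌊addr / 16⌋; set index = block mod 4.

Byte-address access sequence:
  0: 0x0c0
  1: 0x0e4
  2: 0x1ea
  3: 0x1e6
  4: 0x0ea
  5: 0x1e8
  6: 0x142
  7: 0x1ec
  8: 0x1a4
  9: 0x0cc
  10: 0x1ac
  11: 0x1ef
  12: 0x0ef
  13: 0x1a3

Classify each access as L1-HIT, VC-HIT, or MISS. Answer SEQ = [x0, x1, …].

0: 0xc0 (blk 12, set 0) → MISS  vc=[]
1: 0xe4 (blk 14, set 2) → MISS  vc=[]
2: 0x1ea (blk 30, set 2) → MISS  vc=[14]
3: 0x1e6 (blk 30, set 2) → L1-HIT  vc=[14]
4: 0xea (blk 14, set 2) → VC-HIT  vc=[30]
5: 0x1e8 (blk 30, set 2) → VC-HIT  vc=[14]
6: 0x142 (blk 20, set 0) → MISS  vc=[14, 12]
7: 0x1ec (blk 30, set 2) → L1-HIT  vc=[14, 12]
8: 0x1a4 (blk 26, set 2) → MISS  vc=[14, 12, 30]
9: 0xcc (blk 12, set 0) → VC-HIT  vc=[14, 20, 30]
10: 0x1ac (blk 26, set 2) → L1-HIT  vc=[14, 20, 30]
11: 0x1ef (blk 30, set 2) → VC-HIT  vc=[14, 20, 26]
12: 0xef (blk 14, set 2) → VC-HIT  vc=[30, 20, 26]
13: 0x1a3 (blk 26, set 2) → VC-HIT  vc=[30, 20, 14]

SEQ = [MISS, MISS, MISS, L1-HIT, VC-HIT, VC-HIT, MISS, L1-HIT, MISS, VC-HIT, L1-HIT, VC-HIT, VC-HIT, VC-HIT]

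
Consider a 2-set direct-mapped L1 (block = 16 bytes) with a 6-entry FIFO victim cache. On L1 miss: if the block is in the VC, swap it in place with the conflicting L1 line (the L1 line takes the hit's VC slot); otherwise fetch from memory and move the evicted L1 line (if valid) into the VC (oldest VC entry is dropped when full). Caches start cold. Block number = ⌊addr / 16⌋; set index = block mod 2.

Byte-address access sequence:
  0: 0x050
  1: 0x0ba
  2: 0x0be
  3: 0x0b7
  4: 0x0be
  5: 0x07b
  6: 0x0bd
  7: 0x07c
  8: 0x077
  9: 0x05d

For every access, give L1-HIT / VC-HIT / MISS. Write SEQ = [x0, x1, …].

SEQ = [MISS, MISS, L1-HIT, L1-HIT, L1-HIT, MISS, VC-HIT, VC-HIT, L1-HIT, VC-HIT]

  [0] addr=0x50 blk=5 s=1: MISS | VC []
  [1] addr=0xba blk=11 s=1: MISS | VC [5]
  [2] addr=0xbe blk=11 s=1: L1-HIT | VC [5]
  [3] addr=0xb7 blk=11 s=1: L1-HIT | VC [5]
  [4] addr=0xbe blk=11 s=1: L1-HIT | VC [5]
  [5] addr=0x7b blk=7 s=1: MISS | VC [5, 11]
  [6] addr=0xbd blk=11 s=1: VC-HIT | VC [5, 7]
  [7] addr=0x7c blk=7 s=1: VC-HIT | VC [5, 11]
  [8] addr=0x77 blk=7 s=1: L1-HIT | VC [5, 11]
  [9] addr=0x5d blk=5 s=1: VC-HIT | VC [7, 11]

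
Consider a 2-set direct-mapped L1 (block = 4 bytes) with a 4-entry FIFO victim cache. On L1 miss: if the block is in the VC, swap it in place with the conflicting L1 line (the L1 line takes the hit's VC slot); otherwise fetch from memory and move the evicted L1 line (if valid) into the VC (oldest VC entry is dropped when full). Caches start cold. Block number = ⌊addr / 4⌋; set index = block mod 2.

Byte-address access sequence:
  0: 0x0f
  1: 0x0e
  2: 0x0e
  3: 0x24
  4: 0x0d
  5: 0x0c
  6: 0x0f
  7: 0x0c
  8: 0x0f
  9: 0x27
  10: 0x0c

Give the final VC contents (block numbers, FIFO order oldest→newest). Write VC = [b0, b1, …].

VC = [9]

  [0] addr=0xf blk=3 s=1: MISS | VC []
  [1] addr=0xe blk=3 s=1: L1-HIT | VC []
  [2] addr=0xe blk=3 s=1: L1-HIT | VC []
  [3] addr=0x24 blk=9 s=1: MISS | VC [3]
  [4] addr=0xd blk=3 s=1: VC-HIT | VC [9]
  [5] addr=0xc blk=3 s=1: L1-HIT | VC [9]
  [6] addr=0xf blk=3 s=1: L1-HIT | VC [9]
  [7] addr=0xc blk=3 s=1: L1-HIT | VC [9]
  [8] addr=0xf blk=3 s=1: L1-HIT | VC [9]
  [9] addr=0x27 blk=9 s=1: VC-HIT | VC [3]
  [10] addr=0xc blk=3 s=1: VC-HIT | VC [9]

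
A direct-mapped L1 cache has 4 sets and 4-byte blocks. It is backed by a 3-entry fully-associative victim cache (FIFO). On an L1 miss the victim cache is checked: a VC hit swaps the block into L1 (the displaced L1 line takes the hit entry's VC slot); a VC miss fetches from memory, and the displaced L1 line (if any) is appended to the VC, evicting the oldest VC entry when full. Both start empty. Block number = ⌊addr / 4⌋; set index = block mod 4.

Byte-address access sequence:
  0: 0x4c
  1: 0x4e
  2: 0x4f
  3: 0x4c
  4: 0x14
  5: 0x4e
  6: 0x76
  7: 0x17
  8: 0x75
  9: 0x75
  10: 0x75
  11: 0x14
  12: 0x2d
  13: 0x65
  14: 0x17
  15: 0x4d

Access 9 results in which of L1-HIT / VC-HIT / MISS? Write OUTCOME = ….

OUTCOME = L1-HIT

#0 0x4c→b19/s3 MISS; vc=[]
#1 0x4e→b19/s3 L1-HIT; vc=[]
#2 0x4f→b19/s3 L1-HIT; vc=[]
#3 0x4c→b19/s3 L1-HIT; vc=[]
#4 0x14→b5/s1 MISS; vc=[]
#5 0x4e→b19/s3 L1-HIT; vc=[]
#6 0x76→b29/s1 MISS; vc=[5]
#7 0x17→b5/s1 VC-HIT; vc=[29]
#8 0x75→b29/s1 VC-HIT; vc=[5]
#9 0x75→b29/s1 L1-HIT; vc=[5]
#10 0x75→b29/s1 L1-HIT; vc=[5]
#11 0x14→b5/s1 VC-HIT; vc=[29]
#12 0x2d→b11/s3 MISS; vc=[29,19]
#13 0x65→b25/s1 MISS; vc=[29,19,5]
#14 0x17→b5/s1 VC-HIT; vc=[29,19,25]
#15 0x4d→b19/s3 VC-HIT; vc=[29,11,25]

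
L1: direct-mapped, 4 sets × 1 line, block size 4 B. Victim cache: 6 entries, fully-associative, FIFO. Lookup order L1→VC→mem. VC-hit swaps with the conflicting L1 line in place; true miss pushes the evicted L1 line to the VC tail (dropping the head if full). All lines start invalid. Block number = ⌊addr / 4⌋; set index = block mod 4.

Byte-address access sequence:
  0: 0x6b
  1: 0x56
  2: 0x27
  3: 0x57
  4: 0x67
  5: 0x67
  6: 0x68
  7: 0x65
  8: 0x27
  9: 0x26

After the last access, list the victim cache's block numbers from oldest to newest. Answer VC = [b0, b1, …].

  [0] addr=0x6b blk=26 s=2: MISS | VC []
  [1] addr=0x56 blk=21 s=1: MISS | VC []
  [2] addr=0x27 blk=9 s=1: MISS | VC [21]
  [3] addr=0x57 blk=21 s=1: VC-HIT | VC [9]
  [4] addr=0x67 blk=25 s=1: MISS | VC [9, 21]
  [5] addr=0x67 blk=25 s=1: L1-HIT | VC [9, 21]
  [6] addr=0x68 blk=26 s=2: L1-HIT | VC [9, 21]
  [7] addr=0x65 blk=25 s=1: L1-HIT | VC [9, 21]
  [8] addr=0x27 blk=9 s=1: VC-HIT | VC [25, 21]
  [9] addr=0x26 blk=9 s=1: L1-HIT | VC [25, 21]

VC = [25, 21]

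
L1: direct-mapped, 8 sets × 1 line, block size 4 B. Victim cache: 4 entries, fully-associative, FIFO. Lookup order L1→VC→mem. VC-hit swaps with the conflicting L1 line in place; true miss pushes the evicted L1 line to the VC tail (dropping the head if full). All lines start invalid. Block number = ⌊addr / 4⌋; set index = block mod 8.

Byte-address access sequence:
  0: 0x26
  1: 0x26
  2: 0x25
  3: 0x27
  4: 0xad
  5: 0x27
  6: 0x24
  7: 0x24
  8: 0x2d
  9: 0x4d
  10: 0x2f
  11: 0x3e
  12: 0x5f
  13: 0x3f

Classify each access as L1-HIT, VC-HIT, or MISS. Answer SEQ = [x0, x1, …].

SEQ = [MISS, L1-HIT, L1-HIT, L1-HIT, MISS, L1-HIT, L1-HIT, L1-HIT, MISS, MISS, VC-HIT, MISS, MISS, VC-HIT]

0: 0x26 (blk 9, set 1) → MISS  vc=[]
1: 0x26 (blk 9, set 1) → L1-HIT  vc=[]
2: 0x25 (blk 9, set 1) → L1-HIT  vc=[]
3: 0x27 (blk 9, set 1) → L1-HIT  vc=[]
4: 0xad (blk 43, set 3) → MISS  vc=[]
5: 0x27 (blk 9, set 1) → L1-HIT  vc=[]
6: 0x24 (blk 9, set 1) → L1-HIT  vc=[]
7: 0x24 (blk 9, set 1) → L1-HIT  vc=[]
8: 0x2d (blk 11, set 3) → MISS  vc=[43]
9: 0x4d (blk 19, set 3) → MISS  vc=[43, 11]
10: 0x2f (blk 11, set 3) → VC-HIT  vc=[43, 19]
11: 0x3e (blk 15, set 7) → MISS  vc=[43, 19]
12: 0x5f (blk 23, set 7) → MISS  vc=[43, 19, 15]
13: 0x3f (blk 15, set 7) → VC-HIT  vc=[43, 19, 23]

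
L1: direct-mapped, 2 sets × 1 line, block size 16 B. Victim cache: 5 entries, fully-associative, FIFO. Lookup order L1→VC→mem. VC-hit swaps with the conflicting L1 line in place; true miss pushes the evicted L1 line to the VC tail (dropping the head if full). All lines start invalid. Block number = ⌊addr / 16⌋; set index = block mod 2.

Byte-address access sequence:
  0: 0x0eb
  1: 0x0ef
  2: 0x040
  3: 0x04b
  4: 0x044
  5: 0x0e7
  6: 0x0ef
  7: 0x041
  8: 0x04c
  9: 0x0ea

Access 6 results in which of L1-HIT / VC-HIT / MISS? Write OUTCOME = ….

OUTCOME = L1-HIT

  [0] addr=0xeb blk=14 s=0: MISS | VC []
  [1] addr=0xef blk=14 s=0: L1-HIT | VC []
  [2] addr=0x40 blk=4 s=0: MISS | VC [14]
  [3] addr=0x4b blk=4 s=0: L1-HIT | VC [14]
  [4] addr=0x44 blk=4 s=0: L1-HIT | VC [14]
  [5] addr=0xe7 blk=14 s=0: VC-HIT | VC [4]
  [6] addr=0xef blk=14 s=0: L1-HIT | VC [4]
  [7] addr=0x41 blk=4 s=0: VC-HIT | VC [14]
  [8] addr=0x4c blk=4 s=0: L1-HIT | VC [14]
  [9] addr=0xea blk=14 s=0: VC-HIT | VC [4]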